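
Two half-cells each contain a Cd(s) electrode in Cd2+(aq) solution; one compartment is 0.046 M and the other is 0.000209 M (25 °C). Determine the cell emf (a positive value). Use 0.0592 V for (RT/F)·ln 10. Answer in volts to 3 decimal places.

0.069 V

For a concentration cell E°cell = 0, since both electrodes use the same couple.
The compartment with the higher Cd2+(aq) concentration (0.046 M) acts as the cathode; ions are reduced there and produced at the dilute (0.000209 M) anode.
With n = 2, Ecell = −(0.0592/2)·log([dilute]/[conc]) = −(0.0592/2)·log(0.000209/0.046) = +0.069 V.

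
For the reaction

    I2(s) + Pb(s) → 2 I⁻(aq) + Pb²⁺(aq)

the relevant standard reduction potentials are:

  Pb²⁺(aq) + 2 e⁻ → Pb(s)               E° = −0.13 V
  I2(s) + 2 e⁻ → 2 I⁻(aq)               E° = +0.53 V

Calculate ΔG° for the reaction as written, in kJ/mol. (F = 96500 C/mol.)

−127 kJ/mol

In the reaction as written I2(s) is reduced, so the I₂/I⁻ couple is the cathode and Pb²⁺/Pb is the anode.
E°cell = +0.53 − (−0.13) = +0.66 V; balancing electrons gives n = 2.
ΔG° = −nFE°cell = −(2)(96500)(+0.66) J/mol = −127 kJ/mol.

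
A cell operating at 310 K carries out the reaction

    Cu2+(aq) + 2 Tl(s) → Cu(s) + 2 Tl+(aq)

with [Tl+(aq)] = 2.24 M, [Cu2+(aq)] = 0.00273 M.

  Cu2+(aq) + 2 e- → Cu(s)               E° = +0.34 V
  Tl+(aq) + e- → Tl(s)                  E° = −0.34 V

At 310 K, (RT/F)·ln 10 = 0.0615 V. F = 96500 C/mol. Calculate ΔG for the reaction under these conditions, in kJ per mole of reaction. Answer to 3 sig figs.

The standard cell potential is +0.34 − (−0.34) = +0.68 V, with n = 2 electrons in the balanced equation.
The reaction quotient is [Tl+(aq)]^2 / [Cu2+(aq)] = 1.84×10^3; by Nernst, E = +0.68 − (0.0615/2)(3.264) = +0.5796 V.
Finally ΔG = −nFE = −(2)(96500 C/mol)(+0.5796 V) = −112 kJ/mol.

−112 kJ/mol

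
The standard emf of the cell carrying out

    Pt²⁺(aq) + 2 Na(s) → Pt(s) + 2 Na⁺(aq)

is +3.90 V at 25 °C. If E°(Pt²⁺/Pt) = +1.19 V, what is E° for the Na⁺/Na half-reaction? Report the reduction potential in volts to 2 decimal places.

In the reaction as written the Pt²⁺/Pt couple is reduced (cathode) and Na⁺/Na is oxidized (anode), so E°cell = E°(Pt²⁺/Pt) − E°(Na⁺/Na).
E°(Na⁺/Na) = E°(cathode) − E°cell = +1.19 − (+3.90) = −2.71 V.

−2.71 V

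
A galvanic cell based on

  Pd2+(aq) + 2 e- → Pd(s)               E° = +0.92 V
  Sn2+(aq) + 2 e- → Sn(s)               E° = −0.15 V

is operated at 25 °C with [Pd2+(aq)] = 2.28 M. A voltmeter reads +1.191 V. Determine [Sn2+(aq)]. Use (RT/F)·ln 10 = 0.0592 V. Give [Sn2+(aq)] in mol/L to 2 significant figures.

Pd²⁺/Pd is the cathode (higher E°); E°cell = +0.92 − (−0.15) = +1.07 V with n = 2.
Since E = E° − (0.0592/n)·log Q, log Q = n(E° − E)/0.0592 = −4.088.
The balanced reaction is Pd2+(aq) + Sn(s) → Pd(s) + Sn2+(aq), so Q = [Sn2+(aq)] / [Pd2+(aq)].
Solving for the unknown gives log [Sn2+(aq)] = −3.730, so [Sn2+(aq)] ≈ 0.00019 M.

0.00019 M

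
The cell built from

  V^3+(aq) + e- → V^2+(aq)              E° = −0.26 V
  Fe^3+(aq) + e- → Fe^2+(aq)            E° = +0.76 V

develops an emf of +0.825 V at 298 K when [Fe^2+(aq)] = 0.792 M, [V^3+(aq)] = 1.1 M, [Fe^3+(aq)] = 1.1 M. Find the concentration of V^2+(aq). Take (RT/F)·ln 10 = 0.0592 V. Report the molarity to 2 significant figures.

The Fe³⁺/Fe²⁺ couple has the larger reduction potential, so it is the cathode: E°cell = +0.76 − (−0.26) = +1.02 V and n = 1.
Rearranging E = E° − (0.0592/n)·log Q gives log Q = 1(+1.02 − (+0.825))/0.0592 = 3.294.
Balancing electrons gives Fe^3+(aq) + V^2+(aq) → Fe^2+(aq) + V^3+(aq); thus Q = ([Fe^2+(aq)]·[V^3+(aq)]) / ([Fe^3+(aq)]·[V^2+(aq)]).
Substituting the known concentrations and solving, log [V^2+(aq)] = −3.395 and [V^2+(aq)] = 0.00040 M.

0.00040 M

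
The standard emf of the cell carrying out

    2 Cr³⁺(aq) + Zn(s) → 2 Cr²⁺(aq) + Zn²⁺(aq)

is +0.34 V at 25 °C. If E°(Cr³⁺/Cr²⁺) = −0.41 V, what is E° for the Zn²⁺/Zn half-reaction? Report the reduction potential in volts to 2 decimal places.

−0.75 V

In the reaction as written the Cr³⁺/Cr²⁺ couple is reduced (cathode) and Zn²⁺/Zn is oxidized (anode), so E°cell = E°(Cr³⁺/Cr²⁺) − E°(Zn²⁺/Zn).
E°(Zn²⁺/Zn) = E°(cathode) − E°cell = −0.41 − (+0.34) = −0.75 V.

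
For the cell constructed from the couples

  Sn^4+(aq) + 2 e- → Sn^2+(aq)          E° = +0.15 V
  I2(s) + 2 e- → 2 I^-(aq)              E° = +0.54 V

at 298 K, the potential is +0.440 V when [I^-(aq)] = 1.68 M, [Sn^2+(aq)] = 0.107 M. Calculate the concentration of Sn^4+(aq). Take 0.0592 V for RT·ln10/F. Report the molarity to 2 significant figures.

With I₂/I⁻ at the cathode and Sn⁴⁺/Sn²⁺ at the anode, E°cell = +0.54 − (+0.15) = +0.39 V (n = 2).
Since E = E° − (0.0592/n)·log Q, log Q = n(E° − E)/0.0592 = −1.689.
Balancing electrons gives I2(s) + Sn^2+(aq) → 2 I^-(aq) + Sn^4+(aq); thus Q = ([I^-(aq)]^2·[Sn^4+(aq)]) / [Sn^2+(aq)].
Solving for the unknown gives log [Sn^4+(aq)] = −3.110, so [Sn^4+(aq)] ≈ 0.00078 M.

0.00078 M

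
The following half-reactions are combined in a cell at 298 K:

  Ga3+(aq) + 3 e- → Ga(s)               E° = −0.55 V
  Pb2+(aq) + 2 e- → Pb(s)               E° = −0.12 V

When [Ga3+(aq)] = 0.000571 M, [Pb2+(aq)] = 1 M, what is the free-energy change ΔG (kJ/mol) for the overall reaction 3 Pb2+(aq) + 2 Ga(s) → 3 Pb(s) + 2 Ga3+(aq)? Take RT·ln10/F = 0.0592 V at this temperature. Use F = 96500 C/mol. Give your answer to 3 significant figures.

The standard cell potential is −0.12 − (−0.55) = +0.43 V, with n = 6 electrons in the balanced equation.
Q = [Ga3+(aq)]^2 / [Pb2+(aq)]^3 = 3.26×10^−7, so log Q = −6.487 and E = +0.43 − (0.0592/6)(−6.487) = +0.4940 V.
ΔG = −nFE = −(6)(96500)(+0.4940) J/mol = −286 kJ/mol.

−286 kJ/mol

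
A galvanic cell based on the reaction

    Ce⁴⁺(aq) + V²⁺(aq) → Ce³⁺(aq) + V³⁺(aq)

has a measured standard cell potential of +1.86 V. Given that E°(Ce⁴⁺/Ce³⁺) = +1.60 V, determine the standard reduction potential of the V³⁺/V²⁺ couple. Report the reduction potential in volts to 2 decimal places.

In the reaction as written the Ce⁴⁺/Ce³⁺ couple is reduced (cathode) and V³⁺/V²⁺ is oxidized (anode), so E°cell = E°(Ce⁴⁺/Ce³⁺) − E°(V³⁺/V²⁺).
E°(V³⁺/V²⁺) = E°(cathode) − E°cell = +1.60 − (+1.86) = −0.26 V.

−0.26 V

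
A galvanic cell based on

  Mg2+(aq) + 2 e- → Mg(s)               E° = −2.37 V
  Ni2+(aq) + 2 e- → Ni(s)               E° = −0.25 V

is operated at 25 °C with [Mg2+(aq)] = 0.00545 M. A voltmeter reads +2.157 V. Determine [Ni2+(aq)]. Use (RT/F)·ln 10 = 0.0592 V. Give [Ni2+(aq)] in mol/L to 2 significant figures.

0.097 M

With Ni²⁺/Ni at the cathode and Mg²⁺/Mg at the anode, E°cell = −0.25 − (−2.37) = +2.12 V (n = 2).
Since E = E° − (0.0592/n)·log Q, log Q = n(E° − E)/0.0592 = −1.250.
The balanced reaction is Ni2+(aq) + Mg(s) → Ni(s) + Mg2+(aq), so Q = [Mg2+(aq)] / [Ni2+(aq)].
Solving for the unknown gives log [Ni2+(aq)] = −1.014, so [Ni2+(aq)] ≈ 0.097 M.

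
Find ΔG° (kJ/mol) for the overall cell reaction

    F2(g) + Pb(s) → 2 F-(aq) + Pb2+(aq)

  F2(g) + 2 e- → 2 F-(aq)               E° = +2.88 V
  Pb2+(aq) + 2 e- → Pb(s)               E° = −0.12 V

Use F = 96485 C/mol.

−579 kJ/mol

In the reaction as written F2(g) is reduced, so the F₂/F⁻ couple is the cathode and Pb²⁺/Pb is the anode.
E°cell = +2.88 − (−0.12) = +3.00 V; balancing electrons gives n = 2.
ΔG° = −nFE°cell = −(2)(96485)(+3.00) J/mol = −579 kJ/mol.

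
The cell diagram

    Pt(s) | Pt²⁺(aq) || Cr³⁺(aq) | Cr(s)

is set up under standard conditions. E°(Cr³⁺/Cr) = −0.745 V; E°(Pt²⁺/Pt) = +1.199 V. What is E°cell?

−1.944 V

By convention the left-hand electrode in cell notation is the anode (oxidation) and the right-hand electrode is the cathode (reduction).
E°cell = E°(right) − E°(left) = −0.745 − (+1.199) = −1.944 V.
The negative sign shows that, as written, the cell would require an external voltage to drive the reaction.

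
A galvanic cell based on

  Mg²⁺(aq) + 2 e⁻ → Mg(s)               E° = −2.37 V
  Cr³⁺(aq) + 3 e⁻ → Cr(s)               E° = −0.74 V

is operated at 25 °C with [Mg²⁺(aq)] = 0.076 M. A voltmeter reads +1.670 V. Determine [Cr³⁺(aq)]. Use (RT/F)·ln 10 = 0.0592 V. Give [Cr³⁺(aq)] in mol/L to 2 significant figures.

2.2 M

The Cr³⁺/Cr couple has the larger reduction potential, so it is the cathode: E°cell = −0.74 − (−2.37) = +1.63 V and n = 6.
Since E = E° − (0.0592/n)·log Q, log Q = n(E° − E)/0.0592 = −4.054.
The balanced reaction is 2 Cr³⁺(aq) + 3 Mg(s) → 2 Cr(s) + 3 Mg²⁺(aq), so Q = [Mg²⁺(aq)]^3 / [Cr³⁺(aq)]^2.
Substituting the known concentrations and solving, log [Cr³⁺(aq)] = 0.348 and [Cr³⁺(aq)] = 2.2 M.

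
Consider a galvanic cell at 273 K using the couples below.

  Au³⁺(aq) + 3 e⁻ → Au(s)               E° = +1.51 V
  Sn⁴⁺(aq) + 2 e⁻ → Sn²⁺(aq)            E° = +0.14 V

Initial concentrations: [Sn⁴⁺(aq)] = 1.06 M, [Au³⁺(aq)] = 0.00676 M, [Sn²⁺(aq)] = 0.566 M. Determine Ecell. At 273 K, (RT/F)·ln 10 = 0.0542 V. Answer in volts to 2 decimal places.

+1.32 V

The Au³⁺/Au couple has the more positive E°, so it is the cathode; Sn⁴⁺/Sn²⁺ is the anode.
E°cell = E°cat − E°an = +1.51 − (+0.14) = +1.37 V; n = 6.
For the overall reaction 2 Au³⁺(aq) + 3 Sn²⁺(aq) → 2 Au(s) + 3 Sn⁴⁺(aq), Q = [Sn⁴⁺(aq)]^3 / ([Au³⁺(aq)]^2·[Sn²⁺(aq)]^3) = 1.44×10^5, giving log Q = 5.158.
By the Nernst equation, E = +1.37 − (0.0542/6)·(5.158) = +1.32 V.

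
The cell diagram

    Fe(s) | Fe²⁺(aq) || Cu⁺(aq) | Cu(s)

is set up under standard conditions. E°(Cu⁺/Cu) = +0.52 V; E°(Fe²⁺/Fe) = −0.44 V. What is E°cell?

+0.96 V

By convention the left-hand electrode in cell notation is the anode (oxidation) and the right-hand electrode is the cathode (reduction).
E°cell = E°(right) − E°(left) = +0.52 − (−0.44) = +0.96 V.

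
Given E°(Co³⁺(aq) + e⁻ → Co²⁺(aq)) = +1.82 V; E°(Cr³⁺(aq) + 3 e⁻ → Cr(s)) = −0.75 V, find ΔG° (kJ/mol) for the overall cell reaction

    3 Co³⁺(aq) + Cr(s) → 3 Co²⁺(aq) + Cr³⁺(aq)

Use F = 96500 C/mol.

−744 kJ/mol

In the reaction as written Co³⁺(aq) is reduced, so the Co³⁺/Co²⁺ couple is the cathode and Cr³⁺/Cr is the anode.
E°cell = +1.82 − (−0.75) = +2.57 V; balancing electrons gives n = 3.
ΔG° = −nFE°cell = −(3)(96500)(+2.57) J/mol = −744 kJ/mol.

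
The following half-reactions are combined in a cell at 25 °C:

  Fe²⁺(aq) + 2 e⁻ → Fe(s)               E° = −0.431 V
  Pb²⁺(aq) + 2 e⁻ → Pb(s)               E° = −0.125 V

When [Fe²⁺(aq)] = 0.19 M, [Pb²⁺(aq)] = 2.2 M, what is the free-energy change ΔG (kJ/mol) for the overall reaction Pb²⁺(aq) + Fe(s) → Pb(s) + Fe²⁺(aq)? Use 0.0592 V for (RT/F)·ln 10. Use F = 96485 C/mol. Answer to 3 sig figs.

E°cell = −0.125 − (−0.431) = +0.306 V; the balanced reaction transfers n = 2 electrons.
Q = [Fe²⁺(aq)] / [Pb²⁺(aq)] = 0.0864, so log Q = −1.064 and E = +0.306 − (0.0592/2)(−1.064) = +0.3375 V.
Finally ΔG = −nFE = −(2)(96485 C/mol)(+0.3375 V) = −65.1 kJ/mol.

−65.1 kJ/mol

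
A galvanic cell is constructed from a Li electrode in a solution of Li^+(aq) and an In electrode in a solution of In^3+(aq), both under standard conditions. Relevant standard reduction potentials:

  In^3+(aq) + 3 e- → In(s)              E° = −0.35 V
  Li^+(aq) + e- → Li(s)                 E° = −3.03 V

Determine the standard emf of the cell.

The In³⁺/In couple has the higher E°, so In ion is reduced (cathode) and Li is oxidized (anode).
E°cell = E°(cathode) − E°(anode) = −0.35 − (−3.03) = +2.68 V.

+2.68 V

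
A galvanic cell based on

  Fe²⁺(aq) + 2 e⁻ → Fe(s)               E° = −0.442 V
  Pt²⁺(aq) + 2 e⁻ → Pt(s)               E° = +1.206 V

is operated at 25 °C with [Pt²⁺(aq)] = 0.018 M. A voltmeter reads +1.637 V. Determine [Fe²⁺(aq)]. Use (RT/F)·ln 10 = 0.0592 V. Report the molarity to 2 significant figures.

The Pt²⁺/Pt couple has the larger reduction potential, so it is the cathode: E°cell = +1.206 − (−0.442) = +1.648 V and n = 2.
Rearranging E = E° − (0.0592/n)·log Q gives log Q = 2(+1.648 − (+1.637))/0.0592 = 0.372.
For Pt²⁺(aq) + Fe(s) → Pt(s) + Fe²⁺(aq), the reaction quotient is Q = [Fe²⁺(aq)] / [Pt²⁺(aq)].
Isolating [Fe²⁺(aq)] in Q = 10^{0.372} yields log [Fe²⁺(aq)] = −1.373, i.e. 0.042 M.

0.042 M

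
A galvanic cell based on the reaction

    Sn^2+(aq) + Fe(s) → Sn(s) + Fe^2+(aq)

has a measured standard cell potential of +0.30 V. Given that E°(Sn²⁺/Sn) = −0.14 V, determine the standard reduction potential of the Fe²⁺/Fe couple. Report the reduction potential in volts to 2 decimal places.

In the reaction as written the Sn²⁺/Sn couple is reduced (cathode) and Fe²⁺/Fe is oxidized (anode), so E°cell = E°(Sn²⁺/Sn) − E°(Fe²⁺/Fe).
E°(Fe²⁺/Fe) = E°(cathode) − E°cell = −0.14 − (+0.30) = −0.44 V.

−0.44 V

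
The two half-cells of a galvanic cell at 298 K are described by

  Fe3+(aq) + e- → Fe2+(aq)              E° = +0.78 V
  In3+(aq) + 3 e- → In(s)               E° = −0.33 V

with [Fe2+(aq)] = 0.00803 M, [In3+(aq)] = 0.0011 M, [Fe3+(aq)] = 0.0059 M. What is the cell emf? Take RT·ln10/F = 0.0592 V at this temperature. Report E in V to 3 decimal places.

+1.160 V

The Fe³⁺/Fe²⁺ couple has the more positive E°, so it is the cathode; In³⁺/In is the anode.
E°cell = E°cat − E°an = +0.78 − (−0.33) = +1.11 V; n = 3.
For the overall reaction 3 Fe3+(aq) + In(s) → 3 Fe2+(aq) + In3+(aq), Q = ([Fe2+(aq)]^3·[In3+(aq)]) / [Fe3+(aq)]^3 = 0.00277, giving log Q = −2.557.
E = E° − (0.0592/n)·log Q = +1.11 − (0.0592/3)(−2.557) = +1.160 V.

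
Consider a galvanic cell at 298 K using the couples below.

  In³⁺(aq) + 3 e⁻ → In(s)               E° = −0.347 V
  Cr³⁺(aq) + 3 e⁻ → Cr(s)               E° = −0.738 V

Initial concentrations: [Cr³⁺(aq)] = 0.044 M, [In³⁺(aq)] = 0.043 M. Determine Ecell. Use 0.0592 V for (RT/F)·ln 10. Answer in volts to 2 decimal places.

+0.39 V

In³⁺/In is reduced (cathode, E° = −0.347 V) and Cr³⁺/Cr is oxidized (anode).
E°cell = E°cat − E°an = −0.347 − (−0.738) = +0.391 V; n = 3.
Balancing gives In³⁺(aq) + Cr(s) → In(s) + Cr³⁺(aq); hence Q = [Cr³⁺(aq)] / [In³⁺(aq)] = 1.02 (log Q = 0.010).
Applying E = E° − (RT ln10/nF)·log Q gives +0.391 − (0.0592/3)(0.010) = +0.39 V.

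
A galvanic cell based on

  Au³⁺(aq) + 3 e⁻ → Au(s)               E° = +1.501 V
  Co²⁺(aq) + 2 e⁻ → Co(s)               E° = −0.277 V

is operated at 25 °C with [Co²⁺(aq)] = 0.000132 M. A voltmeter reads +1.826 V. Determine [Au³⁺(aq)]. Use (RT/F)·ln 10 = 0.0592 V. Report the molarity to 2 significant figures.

The Au³⁺/Au couple has the larger reduction potential, so it is the cathode: E°cell = +1.501 − (−0.277) = +1.778 V and n = 6.
Rearranging E = E° − (0.0592/n)·log Q gives log Q = 6(+1.778 − (+1.826))/0.0592 = −4.865.
For 2 Au³⁺(aq) + 3 Co(s) → 2 Au(s) + 3 Co²⁺(aq), the reaction quotient is Q = [Co²⁺(aq)]^3 / [Au³⁺(aq)]^2.
Substituting the known concentrations and solving, log [Au³⁺(aq)] = −3.387 and [Au³⁺(aq)] = 0.00041 M.

0.00041 M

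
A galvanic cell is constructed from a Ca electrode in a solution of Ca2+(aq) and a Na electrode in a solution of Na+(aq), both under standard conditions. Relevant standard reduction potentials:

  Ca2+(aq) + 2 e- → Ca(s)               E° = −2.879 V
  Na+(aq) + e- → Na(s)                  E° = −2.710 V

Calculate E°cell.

Of the two couples in this cell, the one with the more positive reduction potential is reduced at the cathode: here that is Na⁺/Na (−2.710 V); Ca²⁺/Ca (−2.879 V) is the anode.
E°cell = E°(cathode) − E°(anode) = −2.710 − (−2.879) = +0.169 V.

+0.169 V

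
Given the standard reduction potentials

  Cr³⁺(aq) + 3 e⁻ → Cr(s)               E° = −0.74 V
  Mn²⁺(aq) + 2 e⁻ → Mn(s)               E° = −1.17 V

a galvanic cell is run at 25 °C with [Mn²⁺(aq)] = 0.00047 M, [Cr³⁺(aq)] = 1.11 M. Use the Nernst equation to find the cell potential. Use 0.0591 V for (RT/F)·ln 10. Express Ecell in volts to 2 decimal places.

+0.53 V

Cr³⁺/Cr is reduced (cathode, E° = −0.74 V) and Mn²⁺/Mn is oxidized (anode).
E°cell = −0.74 − (−1.17) = +0.43 V, with n = 6 electrons transferred.
For the overall reaction 2 Cr³⁺(aq) + 3 Mn(s) → 2 Cr(s) + 3 Mn²⁺(aq), Q = [Mn²⁺(aq)]^3 / [Cr³⁺(aq)]^2 = 8.43×10^−11, giving log Q = −10.074.
By the Nernst equation, E = +0.43 − (0.0591/6)·(−10.074) = +0.53 V.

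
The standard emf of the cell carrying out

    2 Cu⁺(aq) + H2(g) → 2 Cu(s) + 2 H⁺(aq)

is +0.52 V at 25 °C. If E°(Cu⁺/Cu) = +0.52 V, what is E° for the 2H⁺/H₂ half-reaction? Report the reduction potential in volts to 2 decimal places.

+0.00 V

In the reaction as written the Cu⁺/Cu couple is reduced (cathode) and 2H⁺/H₂ is oxidized (anode), so E°cell = E°(Cu⁺/Cu) − E°(2H⁺/H₂).
E°(2H⁺/H₂) = E°(cathode) − E°cell = +0.52 − (+0.52) = +0.00 V.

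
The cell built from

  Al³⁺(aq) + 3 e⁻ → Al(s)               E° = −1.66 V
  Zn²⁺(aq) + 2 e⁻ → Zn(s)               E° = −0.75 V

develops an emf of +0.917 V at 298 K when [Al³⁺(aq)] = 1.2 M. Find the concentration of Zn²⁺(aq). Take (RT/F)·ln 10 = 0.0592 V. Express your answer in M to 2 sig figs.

The Zn²⁺/Zn couple has the larger reduction potential, so it is the cathode: E°cell = −0.75 − (−1.66) = +0.91 V and n = 6.
Rearranging E = E° − (0.0592/n)·log Q gives log Q = 6(+0.91 − (+0.917))/0.0592 = −0.709.
For 3 Zn²⁺(aq) + 2 Al(s) → 3 Zn(s) + 2 Al³⁺(aq), the reaction quotient is Q = [Al³⁺(aq)]^2 / [Zn²⁺(aq)]^3.
Solving for the unknown gives log [Zn²⁺(aq)] = 0.289, so [Zn²⁺(aq)] ≈ 1.9 M.

1.9 M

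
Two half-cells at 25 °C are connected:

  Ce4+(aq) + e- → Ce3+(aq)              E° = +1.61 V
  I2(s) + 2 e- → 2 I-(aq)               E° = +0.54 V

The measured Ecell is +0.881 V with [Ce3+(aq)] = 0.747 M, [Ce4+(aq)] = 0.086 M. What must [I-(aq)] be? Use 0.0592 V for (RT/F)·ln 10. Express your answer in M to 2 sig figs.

0.0056 M

With Ce⁴⁺/Ce³⁺ at the cathode and I₂/I⁻ at the anode, E°cell = +1.61 − (+0.54) = +1.07 V (n = 2).
From the Nernst equation, log Q = n(E° − E)/0.0592 = 2·(+1.07 − (+0.881))/0.0592 = 6.385.
Balancing electrons gives 2 Ce4+(aq) + 2 I-(aq) → 2 Ce3+(aq) + I2(s); thus Q = [Ce3+(aq)]^2 / ([Ce4+(aq)]^2·[I-(aq)]^2).
Solving for the unknown gives log [I-(aq)] = −2.254, so [I-(aq)] ≈ 0.0056 M.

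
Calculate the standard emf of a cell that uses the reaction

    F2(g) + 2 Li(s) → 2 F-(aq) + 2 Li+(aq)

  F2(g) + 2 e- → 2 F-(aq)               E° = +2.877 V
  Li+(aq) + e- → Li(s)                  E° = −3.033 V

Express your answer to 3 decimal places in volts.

+5.910 V

F2(g) gains electrons, so the F₂/F⁻ couple is the cathode; the Li⁺/Li couple is the anode.
E°cell = E°(cathode) − E°(anode) = +2.877 − (−3.033) = +5.910 V.
The positive value indicates the reaction is spontaneous as written.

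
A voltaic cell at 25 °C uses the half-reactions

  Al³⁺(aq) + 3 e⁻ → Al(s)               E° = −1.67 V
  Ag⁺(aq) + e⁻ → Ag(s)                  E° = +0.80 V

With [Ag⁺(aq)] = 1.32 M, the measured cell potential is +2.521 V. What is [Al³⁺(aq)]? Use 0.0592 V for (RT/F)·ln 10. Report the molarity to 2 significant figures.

With Ag⁺/Ag at the cathode and Al³⁺/Al at the anode, E°cell = +0.80 − (−1.67) = +2.47 V (n = 3).
Since E = E° − (0.0592/n)·log Q, log Q = n(E° − E)/0.0592 = −2.584.
Balancing electrons gives 3 Ag⁺(aq) + Al(s) → 3 Ag(s) + Al³⁺(aq); thus Q = [Al³⁺(aq)] / [Ag⁺(aq)]^3.
Solving for the unknown gives log [Al³⁺(aq)] = −2.222, so [Al³⁺(aq)] ≈ 0.0060 M.

0.0060 M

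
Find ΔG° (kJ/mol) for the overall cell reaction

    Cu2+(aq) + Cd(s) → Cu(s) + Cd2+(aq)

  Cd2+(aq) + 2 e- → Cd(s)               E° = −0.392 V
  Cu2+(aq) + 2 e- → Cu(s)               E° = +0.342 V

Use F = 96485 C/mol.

In the reaction as written Cu2+(aq) is reduced, so the Cu²⁺/Cu couple is the cathode and Cd²⁺/Cd is the anode.
E°cell = +0.342 − (−0.392) = +0.734 V; balancing electrons gives n = 2.
ΔG° = −nFE°cell = −(2)(96485)(+0.734) J/mol = −142 kJ/mol.

−142 kJ/mol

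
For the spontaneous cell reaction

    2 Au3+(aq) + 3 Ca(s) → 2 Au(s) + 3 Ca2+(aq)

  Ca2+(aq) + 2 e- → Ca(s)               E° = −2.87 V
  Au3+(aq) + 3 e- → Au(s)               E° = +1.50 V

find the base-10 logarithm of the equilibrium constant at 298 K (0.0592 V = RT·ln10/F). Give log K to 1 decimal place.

The Au³⁺/Au couple is reduced (cathode); E°cell = +1.50 − (−2.87) = +4.37 V with n = 6.
At equilibrium E = 0, so log K = nE°cell / 0.0592 = (6)(+4.37) / 0.0592 = 442.9.

log K = 442.9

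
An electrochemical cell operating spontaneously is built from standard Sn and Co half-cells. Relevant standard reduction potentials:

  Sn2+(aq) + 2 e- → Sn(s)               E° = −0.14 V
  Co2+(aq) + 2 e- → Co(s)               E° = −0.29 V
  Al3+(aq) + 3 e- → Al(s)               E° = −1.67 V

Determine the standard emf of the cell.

+0.15 V

Of the two couples in this cell, the one with the more positive reduction potential is reduced at the cathode: here that is Sn²⁺/Sn (−0.14 V); Co²⁺/Co (−0.29 V) is the anode.
E°cell = E°(cathode) − E°(anode) = −0.14 − (−0.29) = +0.15 V.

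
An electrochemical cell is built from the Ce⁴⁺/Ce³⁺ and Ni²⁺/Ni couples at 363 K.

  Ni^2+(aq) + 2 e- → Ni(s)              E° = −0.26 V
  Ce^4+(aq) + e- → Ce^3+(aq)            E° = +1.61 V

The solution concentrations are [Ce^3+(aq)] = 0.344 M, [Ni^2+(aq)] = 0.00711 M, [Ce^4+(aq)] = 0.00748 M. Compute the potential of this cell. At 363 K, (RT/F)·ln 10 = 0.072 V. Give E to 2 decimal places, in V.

The Ce⁴⁺/Ce³⁺ couple has the more positive E°, so it is the cathode; Ni²⁺/Ni is the anode.
E°cell = +1.61 − (−0.26) = +1.87 V, with n = 2 electrons transferred.
The balanced reaction is 2 Ce^4+(aq) + Ni(s) → 2 Ce^3+(aq) + Ni^2+(aq), so Q = ([Ce^3+(aq)]^2·[Ni^2+(aq)]) / [Ce^4+(aq)]^2 = 15 and log Q = 1.177.
E = E° − (0.072/n)·log Q = +1.87 − (0.072/2)(1.177) = +1.83 V.

+1.83 V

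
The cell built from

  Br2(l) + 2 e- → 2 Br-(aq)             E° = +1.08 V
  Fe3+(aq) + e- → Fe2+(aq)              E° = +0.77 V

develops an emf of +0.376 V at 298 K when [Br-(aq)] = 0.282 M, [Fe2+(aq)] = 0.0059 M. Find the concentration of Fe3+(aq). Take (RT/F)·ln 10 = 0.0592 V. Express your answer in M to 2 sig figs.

0.0016 M

Br₂/Br⁻ is the cathode (higher E°); E°cell = +1.08 − (+0.77) = +0.31 V with n = 2.
From the Nernst equation, log Q = n(E° − E)/0.0592 = 2·(+0.31 − (+0.376))/0.0592 = −2.230.
For Br2(l) + 2 Fe2+(aq) → 2 Br-(aq) + 2 Fe3+(aq), the reaction quotient is Q = ([Br-(aq)]^2·[Fe3+(aq)]^2) / [Fe2+(aq)]^2.
Isolating [Fe3+(aq)] in Q = 10^{−2.230} yields log [Fe3+(aq)] = −2.794, i.e. 0.0016 M.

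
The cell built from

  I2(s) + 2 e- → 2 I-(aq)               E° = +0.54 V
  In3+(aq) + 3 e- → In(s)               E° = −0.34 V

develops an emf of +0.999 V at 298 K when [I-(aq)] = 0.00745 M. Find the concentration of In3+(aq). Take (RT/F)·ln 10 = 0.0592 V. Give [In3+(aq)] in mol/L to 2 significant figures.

I₂/I⁻ is the cathode (higher E°); E°cell = +0.54 − (−0.34) = +0.88 V with n = 6.
Since E = E° − (0.0592/n)·log Q, log Q = n(E° − E)/0.0592 = −12.061.
For 3 I2(s) + 2 In(s) → 6 I-(aq) + 2 In3+(aq), the reaction quotient is Q = [I-(aq)]^6·[In3+(aq)]^2.
Solving for the unknown gives log [In3+(aq)] = 0.353, so [In3+(aq)] ≈ 2.3 M.

2.3 M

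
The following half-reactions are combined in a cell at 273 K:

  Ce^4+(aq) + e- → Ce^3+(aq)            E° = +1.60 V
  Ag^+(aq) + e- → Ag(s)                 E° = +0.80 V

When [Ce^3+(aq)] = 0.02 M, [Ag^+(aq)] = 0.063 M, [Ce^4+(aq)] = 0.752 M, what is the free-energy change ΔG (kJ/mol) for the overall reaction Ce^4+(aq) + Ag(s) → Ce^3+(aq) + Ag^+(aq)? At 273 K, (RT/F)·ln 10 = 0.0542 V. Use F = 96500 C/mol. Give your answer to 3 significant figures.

−91.7 kJ/mol

The standard cell potential is +1.60 − (+0.80) = +0.80 V, with n = 1 electron in the balanced equation.
Q = ([Ce^3+(aq)]·[Ag^+(aq)]) / [Ce^4+(aq)] = 0.00168, so log Q = −2.776 and E = +0.80 − (0.0542/1)(−2.776) = +0.9505 V.
Then ΔG = −nFE = −1 × 96500 × +0.9505 J/mol = −91.7 kJ/mol.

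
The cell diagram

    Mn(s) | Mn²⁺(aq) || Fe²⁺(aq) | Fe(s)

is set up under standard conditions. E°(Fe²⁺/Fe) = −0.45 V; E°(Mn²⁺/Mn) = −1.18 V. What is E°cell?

By convention the left-hand electrode in cell notation is the anode (oxidation) and the right-hand electrode is the cathode (reduction).
E°cell = E°(right) − E°(left) = −0.45 − (−1.18) = +0.73 V.

+0.73 V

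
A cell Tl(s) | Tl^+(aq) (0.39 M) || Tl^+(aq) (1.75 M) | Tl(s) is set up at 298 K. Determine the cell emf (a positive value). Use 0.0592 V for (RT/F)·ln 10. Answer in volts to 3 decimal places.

0.039 V

For a concentration cell E°cell = 0, since both electrodes use the same couple.
The compartment with the higher Tl^+(aq) concentration (1.75 M) acts as the cathode; ions are reduced there and produced at the dilute (0.39 M) anode.
With n = 1, Ecell = −(0.0592/1)·log([dilute]/[conc]) = −(0.0592/1)·log(0.39/1.75) = +0.039 V.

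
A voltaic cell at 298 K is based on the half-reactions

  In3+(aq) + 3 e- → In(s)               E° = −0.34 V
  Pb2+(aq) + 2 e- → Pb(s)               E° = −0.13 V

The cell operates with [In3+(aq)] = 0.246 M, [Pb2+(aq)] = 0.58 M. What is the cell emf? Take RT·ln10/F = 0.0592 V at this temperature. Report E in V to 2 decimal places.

+0.22 V

Since E°(Pb²⁺/Pb) > E°(In³⁺/In), Pb²⁺/Pb serves as the cathode.
E°cell = −0.13 − (−0.34) = +0.21 V, with n = 6 electrons transferred.
Balancing gives 3 Pb2+(aq) + 2 In(s) → 3 Pb(s) + 2 In3+(aq); hence Q = [In3+(aq)]^2 / [Pb2+(aq)]^3 = 0.31 (log Q = −0.508).
E = E° − (0.0592/n)·log Q = +0.21 − (0.0592/6)(−0.508) = +0.22 V.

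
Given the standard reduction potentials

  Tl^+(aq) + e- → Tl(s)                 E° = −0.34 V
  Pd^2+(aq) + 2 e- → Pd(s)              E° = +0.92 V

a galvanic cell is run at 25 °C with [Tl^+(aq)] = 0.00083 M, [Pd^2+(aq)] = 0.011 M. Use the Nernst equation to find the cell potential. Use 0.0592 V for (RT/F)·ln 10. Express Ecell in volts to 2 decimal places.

Pd²⁺/Pd is reduced (cathode, E° = +0.92 V) and Tl⁺/Tl is oxidized (anode).
E°cell = E°cat − E°an = +0.92 − (−0.34) = +1.26 V; n = 2.
For the overall reaction Pd^2+(aq) + 2 Tl(s) → Pd(s) + 2 Tl^+(aq), Q = [Tl^+(aq)]^2 / [Pd^2+(aq)] = 6.26×10^−5, giving log Q = −4.203.
Applying E = E° − (RT ln10/nF)·log Q gives +1.26 − (0.0592/2)(−4.203) = +1.38 V.

+1.38 V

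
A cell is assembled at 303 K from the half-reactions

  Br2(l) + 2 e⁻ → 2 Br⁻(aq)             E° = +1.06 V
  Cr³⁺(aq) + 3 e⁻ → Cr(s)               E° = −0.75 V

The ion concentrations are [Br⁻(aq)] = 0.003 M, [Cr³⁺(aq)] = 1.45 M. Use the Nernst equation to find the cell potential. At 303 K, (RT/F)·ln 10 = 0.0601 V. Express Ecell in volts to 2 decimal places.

The Br₂/Br⁻ couple has the more positive E°, so it is the cathode; Cr³⁺/Cr is the anode.
E°cell = E°cat − E°an = +1.06 − (−0.75) = +1.81 V; n = 6.
Balancing gives 3 Br2(l) + 2 Cr(s) → 6 Br⁻(aq) + 2 Cr³⁺(aq); hence Q = [Br⁻(aq)]^6·[Cr³⁺(aq)]^2 = 1.53×10^−15 (log Q = −14.815).
E = E° − (0.0601/n)·log Q = +1.81 − (0.0601/6)(−14.815) = +1.96 V.

+1.96 V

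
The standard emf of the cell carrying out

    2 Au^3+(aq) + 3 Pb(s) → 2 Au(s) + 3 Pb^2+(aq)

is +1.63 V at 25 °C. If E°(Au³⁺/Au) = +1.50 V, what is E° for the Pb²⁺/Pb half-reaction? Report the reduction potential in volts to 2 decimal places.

In the reaction as written the Au³⁺/Au couple is reduced (cathode) and Pb²⁺/Pb is oxidized (anode), so E°cell = E°(Au³⁺/Au) − E°(Pb²⁺/Pb).
E°(Pb²⁺/Pb) = E°(cathode) − E°cell = +1.50 − (+1.63) = −0.13 V.

−0.13 V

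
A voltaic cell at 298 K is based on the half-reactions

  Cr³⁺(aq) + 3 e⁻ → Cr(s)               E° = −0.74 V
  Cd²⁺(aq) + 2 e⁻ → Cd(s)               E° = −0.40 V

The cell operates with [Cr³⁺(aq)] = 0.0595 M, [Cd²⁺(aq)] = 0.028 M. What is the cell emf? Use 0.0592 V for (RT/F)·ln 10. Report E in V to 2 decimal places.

+0.32 V

Cd²⁺/Cd is reduced (cathode, E° = −0.40 V) and Cr³⁺/Cr is oxidized (anode).
The standard potential is −0.40 − (−0.74) = +0.34 V and the balanced reaction transfers n = 6 electrons.
For the overall reaction 3 Cd²⁺(aq) + 2 Cr(s) → 3 Cd(s) + 2 Cr³⁺(aq), Q = [Cr³⁺(aq)]^2 / [Cd²⁺(aq)]^3 = 161, giving log Q = 2.208.
E = E° − (0.0592/n)·log Q = +0.34 − (0.0592/6)(2.208) = +0.32 V.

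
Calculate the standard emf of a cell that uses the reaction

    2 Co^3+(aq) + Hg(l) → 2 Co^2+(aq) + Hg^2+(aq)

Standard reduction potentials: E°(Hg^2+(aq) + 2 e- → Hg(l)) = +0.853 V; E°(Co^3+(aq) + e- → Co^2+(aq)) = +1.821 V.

+0.968 V

In the reaction as written, Co^3+(aq) is reduced (cathode) and Hg^2+(aq) is produced by oxidation at the anode.
E°cell = E°(cathode) − E°(anode) = +1.821 − (+0.853) = +0.968 V.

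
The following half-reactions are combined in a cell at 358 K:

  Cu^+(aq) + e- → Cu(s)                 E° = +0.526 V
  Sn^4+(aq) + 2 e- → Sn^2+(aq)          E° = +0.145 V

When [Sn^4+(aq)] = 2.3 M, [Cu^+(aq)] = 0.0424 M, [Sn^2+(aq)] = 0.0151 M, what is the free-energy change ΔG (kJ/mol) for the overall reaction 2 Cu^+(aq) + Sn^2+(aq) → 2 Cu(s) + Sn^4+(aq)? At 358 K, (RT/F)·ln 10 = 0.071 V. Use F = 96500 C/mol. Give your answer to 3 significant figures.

−39.8 kJ/mol

With Cu⁺/Cu reduced at the cathode, E°cell = +0.526 − (+0.145) = +0.381 V and n = 2.
Q = [Sn^4+(aq)] / ([Cu^+(aq)]^2·[Sn^2+(aq)]) = 8.47×10^4, so log Q = 4.928 and E = +0.381 − (0.071/2)(4.928) = +0.2061 V.
Then ΔG = −nFE = −2 × 96500 × +0.2061 J/mol = −39.8 kJ/mol.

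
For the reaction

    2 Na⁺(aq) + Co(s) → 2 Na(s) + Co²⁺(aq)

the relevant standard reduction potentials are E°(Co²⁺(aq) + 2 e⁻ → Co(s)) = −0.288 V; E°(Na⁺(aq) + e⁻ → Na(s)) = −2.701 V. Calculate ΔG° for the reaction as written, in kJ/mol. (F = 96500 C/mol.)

In the reaction as written Na⁺(aq) is reduced, so the Na⁺/Na couple is the cathode and Co²⁺/Co is the anode.
E°cell = −2.701 − (−0.288) = −2.413 V; balancing electrons gives n = 2.
ΔG° = −nFE°cell = −(2)(96500)(−2.413) J/mol = +466 kJ/mol.

+466 kJ/mol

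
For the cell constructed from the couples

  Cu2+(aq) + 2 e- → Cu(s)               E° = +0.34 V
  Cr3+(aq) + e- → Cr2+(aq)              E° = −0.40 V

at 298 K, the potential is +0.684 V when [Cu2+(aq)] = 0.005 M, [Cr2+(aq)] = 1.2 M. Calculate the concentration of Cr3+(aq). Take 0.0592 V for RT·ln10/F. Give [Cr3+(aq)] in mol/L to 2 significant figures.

The Cu²⁺/Cu couple has the larger reduction potential, so it is the cathode: E°cell = +0.34 − (−0.40) = +0.74 V and n = 2.
Since E = E° − (0.0592/n)·log Q, log Q = n(E° − E)/0.0592 = 1.892.
Balancing electrons gives Cu2+(aq) + 2 Cr2+(aq) → Cu(s) + 2 Cr3+(aq); thus Q = [Cr3+(aq)]^2 / ([Cu2+(aq)]·[Cr2+(aq)]^2).
Substituting the known concentrations and solving, log [Cr3+(aq)] = −0.125 and [Cr3+(aq)] = 0.75 M.

0.75 M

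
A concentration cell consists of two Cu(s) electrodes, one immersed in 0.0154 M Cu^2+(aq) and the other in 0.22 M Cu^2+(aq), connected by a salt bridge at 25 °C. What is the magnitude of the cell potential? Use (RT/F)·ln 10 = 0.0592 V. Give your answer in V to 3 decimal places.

For a concentration cell E°cell = 0, since both electrodes use the same couple.
The compartment with the higher Cu^2+(aq) concentration (0.22 M) acts as the cathode; ions are reduced there and produced at the dilute (0.0154 M) anode.
With n = 2, Ecell = −(0.0592/2)·log([dilute]/[conc]) = −(0.0592/2)·log(0.0154/0.22) = +0.034 V.

0.034 V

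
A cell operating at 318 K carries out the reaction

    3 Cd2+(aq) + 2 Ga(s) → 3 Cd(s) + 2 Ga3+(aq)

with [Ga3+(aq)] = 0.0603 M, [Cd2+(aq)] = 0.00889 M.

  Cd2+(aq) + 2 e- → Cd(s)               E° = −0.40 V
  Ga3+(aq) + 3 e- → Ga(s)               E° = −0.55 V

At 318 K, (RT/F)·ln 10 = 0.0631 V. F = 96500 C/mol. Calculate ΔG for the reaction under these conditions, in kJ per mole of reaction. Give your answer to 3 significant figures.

−64.2 kJ/mol

The standard cell potential is −0.40 − (−0.55) = +0.15 V, with n = 6 electrons in the balanced equation.
The reaction quotient is [Ga3+(aq)]^2 / [Cd2+(aq)]^3 = 5.18×10^3; by Nernst, E = +0.15 − (0.0631/6)(3.714) = +0.1109 V.
ΔG = −nFE = −(6)(96500)(+0.1109) J/mol = −64.2 kJ/mol.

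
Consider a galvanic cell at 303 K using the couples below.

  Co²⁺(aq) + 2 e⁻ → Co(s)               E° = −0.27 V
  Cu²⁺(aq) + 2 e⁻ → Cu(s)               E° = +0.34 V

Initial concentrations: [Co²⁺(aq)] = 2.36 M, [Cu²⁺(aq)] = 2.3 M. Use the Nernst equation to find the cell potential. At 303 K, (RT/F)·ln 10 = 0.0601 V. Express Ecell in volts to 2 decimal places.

The Cu²⁺/Cu couple has the more positive E°, so it is the cathode; Co²⁺/Co is the anode.
The standard potential is +0.34 − (−0.27) = +0.61 V and the balanced reaction transfers n = 2 electrons.
The balanced reaction is Cu²⁺(aq) + Co(s) → Cu(s) + Co²⁺(aq), so Q = [Co²⁺(aq)] / [Cu²⁺(aq)] = 1.03 and log Q = 0.011.
By the Nernst equation, E = +0.61 − (0.0601/2)·(0.011) = +0.61 V.

+0.61 V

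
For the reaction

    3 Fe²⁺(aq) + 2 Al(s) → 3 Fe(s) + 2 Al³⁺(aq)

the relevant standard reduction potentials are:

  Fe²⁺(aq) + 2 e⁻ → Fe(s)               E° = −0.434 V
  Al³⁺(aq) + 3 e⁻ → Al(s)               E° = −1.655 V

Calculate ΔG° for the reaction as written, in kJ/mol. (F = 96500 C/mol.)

In the reaction as written Fe²⁺(aq) is reduced, so the Fe²⁺/Fe couple is the cathode and Al³⁺/Al is the anode.
E°cell = −0.434 − (−1.655) = +1.221 V; balancing electrons gives n = 6.
ΔG° = −nFE°cell = −(6)(96500)(+1.221) J/mol = −707 kJ/mol.

−707 kJ/mol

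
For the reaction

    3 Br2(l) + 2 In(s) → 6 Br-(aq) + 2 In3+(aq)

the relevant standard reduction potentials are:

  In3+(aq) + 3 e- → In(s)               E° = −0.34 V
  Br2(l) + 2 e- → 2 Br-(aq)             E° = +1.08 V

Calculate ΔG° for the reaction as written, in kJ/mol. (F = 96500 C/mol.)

In the reaction as written Br2(l) is reduced, so the Br₂/Br⁻ couple is the cathode and In³⁺/In is the anode.
E°cell = +1.08 − (−0.34) = +1.42 V; balancing electrons gives n = 6.
ΔG° = −nFE°cell = −(6)(96500)(+1.42) J/mol = −822 kJ/mol.

−822 kJ/mol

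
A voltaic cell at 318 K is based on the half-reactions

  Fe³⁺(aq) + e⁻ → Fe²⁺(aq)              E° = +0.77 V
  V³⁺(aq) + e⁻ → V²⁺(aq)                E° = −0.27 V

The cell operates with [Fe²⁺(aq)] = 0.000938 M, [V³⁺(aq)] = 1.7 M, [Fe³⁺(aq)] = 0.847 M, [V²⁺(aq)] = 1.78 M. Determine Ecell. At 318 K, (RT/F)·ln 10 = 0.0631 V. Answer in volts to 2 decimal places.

Fe³⁺/Fe²⁺ is reduced (cathode, E° = +0.77 V) and V³⁺/V²⁺ is oxidized (anode).
E°cell = E°cat − E°an = +0.77 − (−0.27) = +1.04 V; n = 1.
Balancing gives Fe³⁺(aq) + V²⁺(aq) → Fe²⁺(aq) + V³⁺(aq); hence Q = ([Fe²⁺(aq)]·[V³⁺(aq)]) / ([Fe³⁺(aq)]·[V²⁺(aq)]) = 0.00106 (log Q = −2.976).
By the Nernst equation, E = +1.04 − (0.0631/1)·(−2.976) = +1.23 V.

+1.23 V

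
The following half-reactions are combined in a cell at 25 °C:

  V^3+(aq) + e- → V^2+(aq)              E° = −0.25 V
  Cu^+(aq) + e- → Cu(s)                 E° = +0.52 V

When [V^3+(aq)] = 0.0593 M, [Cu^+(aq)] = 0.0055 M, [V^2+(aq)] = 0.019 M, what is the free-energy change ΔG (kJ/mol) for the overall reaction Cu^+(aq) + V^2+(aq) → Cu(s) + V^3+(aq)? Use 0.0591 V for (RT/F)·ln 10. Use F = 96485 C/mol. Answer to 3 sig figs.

E°cell = +0.52 − (−0.25) = +0.77 V; the balanced reaction transfers n = 1 electron.
The reaction quotient is [V^3+(aq)] / ([Cu^+(aq)]·[V^2+(aq)]) = 567; by Nernst, E = +0.77 − (0.0591/1)(2.754) = +0.6072 V.
Then ΔG = −nFE = −1 × 96485 × +0.6072 J/mol = −58.6 kJ/mol.

−58.6 kJ/mol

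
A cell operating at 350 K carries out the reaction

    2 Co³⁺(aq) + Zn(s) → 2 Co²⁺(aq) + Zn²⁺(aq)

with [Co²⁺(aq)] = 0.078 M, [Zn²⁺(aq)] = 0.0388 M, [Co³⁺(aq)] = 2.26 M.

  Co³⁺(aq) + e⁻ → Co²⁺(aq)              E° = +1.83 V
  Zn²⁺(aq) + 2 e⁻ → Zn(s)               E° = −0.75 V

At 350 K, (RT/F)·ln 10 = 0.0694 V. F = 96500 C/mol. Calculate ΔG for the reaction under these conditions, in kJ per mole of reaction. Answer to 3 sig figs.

−527 kJ/mol

The standard cell potential is +1.83 − (−0.75) = +2.58 V, with n = 2 electrons in the balanced equation.
Here Q = ([Co²⁺(aq)]^2·[Zn²⁺(aq)]) / [Co³⁺(aq)]^2 = 4.62×10^−5 (log Q = −4.335), giving E = +2.58 − (0.0694/2)·(−4.335) = +2.7304 V.
ΔG = −nFE = −(2)(96500)(+2.7304) J/mol = −527 kJ/mol.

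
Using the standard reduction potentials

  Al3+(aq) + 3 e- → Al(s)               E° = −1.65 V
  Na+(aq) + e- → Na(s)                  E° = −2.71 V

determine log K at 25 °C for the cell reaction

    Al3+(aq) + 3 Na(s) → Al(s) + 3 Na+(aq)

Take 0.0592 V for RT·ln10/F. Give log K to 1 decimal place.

The Al³⁺/Al couple is reduced (cathode); E°cell = −1.65 − (−2.71) = +1.06 V with n = 3.
At equilibrium E = 0, so log K = nE°cell / 0.0592 = (3)(+1.06) / 0.0592 = 53.7.

log K = 53.7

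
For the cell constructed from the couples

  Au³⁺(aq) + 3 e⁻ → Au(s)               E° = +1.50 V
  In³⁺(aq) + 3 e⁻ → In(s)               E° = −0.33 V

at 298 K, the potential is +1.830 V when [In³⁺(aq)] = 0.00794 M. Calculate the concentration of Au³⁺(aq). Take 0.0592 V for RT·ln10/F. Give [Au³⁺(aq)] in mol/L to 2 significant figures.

0.0079 M

Au³⁺/Au is the cathode (higher E°); E°cell = +1.50 − (−0.33) = +1.83 V with n = 3.
From the Nernst equation, log Q = n(E° − E)/0.0592 = 3·(+1.83 − (+1.830))/0.0592 = 0.000.
For Au³⁺(aq) + In(s) → Au(s) + In³⁺(aq), the reaction quotient is Q = [In³⁺(aq)] / [Au³⁺(aq)].
Isolating [Au³⁺(aq)] in Q = 10^{0.000} yields log [Au³⁺(aq)] = −2.100, i.e. 0.0079 M.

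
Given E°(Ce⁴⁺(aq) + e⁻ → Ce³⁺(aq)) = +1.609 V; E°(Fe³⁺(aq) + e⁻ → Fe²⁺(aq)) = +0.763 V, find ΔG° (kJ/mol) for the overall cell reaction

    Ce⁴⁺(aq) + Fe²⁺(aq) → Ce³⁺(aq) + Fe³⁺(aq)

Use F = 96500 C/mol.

In the reaction as written Ce⁴⁺(aq) is reduced, so the Ce⁴⁺/Ce³⁺ couple is the cathode and Fe³⁺/Fe²⁺ is the anode.
E°cell = +1.609 − (+0.763) = +0.846 V; balancing electrons gives n = 1.
ΔG° = −nFE°cell = −(1)(96500)(+0.846) J/mol = −81.6 kJ/mol.

−81.6 kJ/mol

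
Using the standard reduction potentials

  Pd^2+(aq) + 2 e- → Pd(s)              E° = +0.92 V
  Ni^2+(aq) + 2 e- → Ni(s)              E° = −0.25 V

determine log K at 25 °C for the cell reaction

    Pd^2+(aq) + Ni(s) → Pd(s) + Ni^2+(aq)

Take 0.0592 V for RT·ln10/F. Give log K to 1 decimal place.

The Pd²⁺/Pd couple is reduced (cathode); E°cell = +0.92 − (−0.25) = +1.17 V with n = 2.
At equilibrium E = 0, so log K = nE°cell / 0.0592 = (2)(+1.17) / 0.0592 = 39.5.

log K = 39.5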